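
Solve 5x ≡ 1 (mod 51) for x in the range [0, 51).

41

gcd(51, 5):
  51 = 10×5 + 1
  5 = 5×1
so gcd(51, 5) = 1.
Back-substitute for Bézout coefficients:
  1 = 51 - 10×5
  ... = 5×(-10) + 51×(1)
So 5×-10 ≡ 1 (mod 51), and -10 mod 51 = 41.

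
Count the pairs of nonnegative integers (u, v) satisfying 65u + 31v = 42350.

21

gcd(65, 31):
  65 = 2×31 + 3
  31 = 10×3 + 1
  3 = 3×1
so gcd(65, 31) = 1.
Back-substitute for Bézout coefficients:
  1 = 31 - 10×3
  ... = 65×(-10) + 31×(21)
Scale by 42350: one solution is (-423500, 889350). Reduce u mod 31: (22, 1320).
General: u = 22 + 31t, v = 1320 - 65t.
u ≥ 0 ⇒ t ≥ 0; v ≥ 0 ⇒ t ≤ 20. So t ∈ [0, 20]: 21 solutions.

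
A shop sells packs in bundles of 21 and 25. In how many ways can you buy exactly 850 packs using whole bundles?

Need nonnegative integers with 21j + 25k = 850.
gcd(21, 25) = 1, and 21·(6) + 25·(-5) = 1.
So (j₀, k₀) = (5100, -4250); general j = 5100 + 25t, k = -4250 - 21t.
j ≥ 0 ⇒ t ≥ -204; k ≥ 0 ⇒ t ≤ -203. That's 2 values of t.

2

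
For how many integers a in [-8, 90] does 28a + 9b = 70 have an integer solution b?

gcd(28, 9) = 1  (28 = 3×9 + 1, 9 = 9×1).
Back-substituting, 28×(1) + 9×(-3) = 1.
Scale by 70: particular solution (70, -210); reduce a mod 9: (7, -14).
General solution: a = 7 + 9t, b = -14 - 28t for integer t.
-8 ≤ 7 + 9t ≤ 90 gives t ∈ [-1, 9], which is 11 values.

11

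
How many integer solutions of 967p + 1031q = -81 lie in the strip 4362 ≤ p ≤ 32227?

27

gcd(1031, 967) = 1.
By Bézout, 967*(-145) + 1031*(136) = 1.
Particular solution: (404, -379).
General solution: p = 404 + 1031t, q = -379 - 967t for integer t.
4362 ≤ 404 + 1031t ≤ 32227 gives t ∈ [4, 30], which is 27 values.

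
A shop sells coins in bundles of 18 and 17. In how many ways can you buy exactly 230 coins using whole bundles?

1

Need nonnegative integers with 18j + 17k = 230.
gcd(18, 17) = 1, and 18·(1) + 17·(-1) = 1.
So (j₀, k₀) = (230, -230); general j = 230 + 17t, k = -230 - 18t.
j ≥ 0 ⇒ t ≥ -13; k ≥ 0 ⇒ t ≤ -13. That's 1 value of t.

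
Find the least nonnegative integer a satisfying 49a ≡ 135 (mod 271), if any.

47

gcd(271, 49):
  271 = 5*49 + 26
  49 = 1*26 + 23
  26 = 1*23 + 3
  23 = 7*3 + 2
  3 = 1*2 + 1
  2 = 2*1
so gcd(271, 49) = 1.
1 divides 135, so solutions exist.
Back-substitute for Bézout coefficients:
  1 = 3 - 1*2
  ... = 49*(-94) + 271*(17)
So 49*(-94) ≡ 1 (mod 271); multiply by 135: a ≡ -12690 (mod 271).
Smallest nonnegative: a = -12690 mod 271 = 47.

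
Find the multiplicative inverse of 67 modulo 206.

gcd(206, 67) = 1  (206 = 3×67 + 5, 67 = 13×5 + 2, 5 = 2×2 + 1, 2 = 2×1).
Back-substituting, 67×(-83) + 206×(27) = 1.
So 67×-83 ≡ 1 (mod 206), and -83 mod 206 = 123.

123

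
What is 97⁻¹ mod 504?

gcd(504, 97) = 1.
By Bézout, 97·(-239) + 504·(46) = 1.
So 97·-239 ≡ 1 (mod 504), and -239 mod 504 = 265.

265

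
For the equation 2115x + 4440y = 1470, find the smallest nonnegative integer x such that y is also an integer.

282

gcd(4440, 2115) = 15.
15 divides 1470, so solutions exist.
By Bézout, 2115·(21) + 4440·(-10) = 15.
Scale by 1470/15 = 98: (x₀, y₀) = (2058, -980).
General solution: x = 2058 + 296t, y = -980 - 141t for integer t.
x ≥ 0: smallest is 2058 mod 296 = 282 (at t = -6), with y = -134.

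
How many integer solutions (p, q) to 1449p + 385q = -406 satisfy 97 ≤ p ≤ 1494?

26

gcd(1449, 385) = 7.
By Bézout, 1449*(-17) + 385*(64) = 7.
Particular solution: (51, -193).
General solution: p = 51 + 55t, q = -193 - 207t for integer t.
97 ≤ 51 + 55t ≤ 1494 gives t ∈ [1, 26], which is 26 values.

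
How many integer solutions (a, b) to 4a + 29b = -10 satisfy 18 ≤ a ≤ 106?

gcd(29, 4):
  29 = 7*4 + 1
  4 = 4*1
so gcd(29, 4) = 1.
Back-substitute for Bézout coefficients:
  1 = 29 - 7*4
  ... = 4*(-7) + 29*(1)
Scale by -10: particular solution (70, -10); reduce a mod 29: (12, -2).
General solution: a = 12 + 29t, b = -2 - 4t for integer t.
18 ≤ 12 + 29t ≤ 106 gives t ∈ [1, 3], which is 3 values.

3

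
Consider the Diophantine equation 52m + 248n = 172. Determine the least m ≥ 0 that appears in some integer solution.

gcd(248, 52) = 4  (248 = 4×52 + 40, 52 = 1×40 + 12, 40 = 3×12 + 4, 12 = 3×4).
4 divides 172, so solutions exist.
Back-substituting, 52×(-19) + 248×(4) = 4.
Scale by 172/4 = 43: (m₀, n₀) = (-817, 172).
General solution: m = -817 + 62t, n = 172 - 13t for integer t.
m ≥ 0: smallest is -817 mod 62 = 51 (at t = 14), with n = -10.

51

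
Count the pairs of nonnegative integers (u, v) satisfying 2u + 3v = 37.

gcd(3, 2) = 1  (3 = 1*2 + 1, 2 = 2*1).
Back-substituting, 2*(-1) + 3*(1) = 1.
Scale by 37: one solution is (-37, 37). Reduce u mod 3: (2, 11).
General: u = 2 + 3t, v = 11 - 2t.
u ≥ 0 ⇒ t ≥ 0; v ≥ 0 ⇒ t ≤ 5. So t ∈ [0, 5]: 6 solutions.

6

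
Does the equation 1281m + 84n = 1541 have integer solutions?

gcd(1281, 84) = 21  (1281 = 15*84 + 21, 84 = 4*21).
21 does not divide 1541 (remainder 8), so no integer solutions.

no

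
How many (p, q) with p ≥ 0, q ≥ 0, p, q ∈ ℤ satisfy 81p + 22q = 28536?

16

gcd(81, 22) = 1  (81 = 3·22 + 15, 22 = 1·15 + 7, 15 = 2·7 + 1, 7 = 7·1).
Back-substituting, 81·(3) + 22·(-11) = 1.
Scale by 28536: one solution is (85608, -313896). Reduce p mod 22: (6, 1275).
General: p = 6 + 22t, q = 1275 - 81t.
p ≥ 0 ⇒ t ≥ 0; q ≥ 0 ⇒ t ≤ 15. So t ∈ [0, 15]: 16 solutions.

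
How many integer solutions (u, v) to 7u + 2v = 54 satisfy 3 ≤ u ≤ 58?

28

gcd(7, 2) = 1.
By Bézout, 7×(1) + 2×(-3) = 1.
Particular solution: (0, 27).
General solution: u = 0 + 2t, v = 27 - 7t for integer t.
3 ≤ 0 + 2t ≤ 58 gives t ∈ [2, 29], which is 28 values.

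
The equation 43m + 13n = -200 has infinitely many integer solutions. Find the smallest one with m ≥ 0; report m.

gcd(43, 13):
  43 = 3*13 + 4
  13 = 3*4 + 1
  4 = 4*1
so gcd(43, 13) = 1.
1 divides -200, so solutions exist.
Back-substitute for Bézout coefficients:
  1 = 13 - 3*4
  ... = 43*(-3) + 13*(10)
Scale by -200/1 = -200: (m₀, n₀) = (600, -2000).
General solution: m = 600 + 13t, n = -2000 - 43t for integer t.
m ≥ 0: smallest is 600 mod 13 = 2 (at t = -46), with n = -22.

2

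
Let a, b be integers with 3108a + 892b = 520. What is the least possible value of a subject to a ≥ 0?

154

gcd(3108, 892) = 4.
4 divides 520, so solutions exist.
By Bézout, 3108*(-64) + 892*(223) = 4.
Scale by 520/4 = 130: (a₀, b₀) = (-8320, 28990).
General solution: a = -8320 + 223t, b = 28990 - 777t for integer t.
a ≥ 0: smallest is -8320 mod 223 = 154 (at t = 38), with b = -536.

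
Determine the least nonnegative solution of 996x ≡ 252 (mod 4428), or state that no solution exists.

gcd(4428, 996) = 12.
12 divides 252, so solutions exist.
By Bézout, 996·(-40) + 4428·(9) = 12.
So 996·(-40) ≡ 12 (mod 4428); multiply by 21: x ≡ -840 (mod 369).
Smallest nonnegative: x = -840 mod 369 = 267.

267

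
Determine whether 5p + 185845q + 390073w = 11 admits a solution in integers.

gcd(185845, 5) = 5  (185845 = 37169*5).
gcd(5, 390073) = 1.
1 divides 11, so integer solutions exist.

yes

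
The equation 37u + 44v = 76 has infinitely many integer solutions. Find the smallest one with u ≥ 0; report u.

gcd(44, 37) = 1  (44 = 1*37 + 7, 37 = 5*7 + 2, 7 = 3*2 + 1, 2 = 2*1).
1 divides 76, so solutions exist.
Back-substituting, 37*(-19) + 44*(16) = 1.
Scale by 76/1 = 76: (u₀, v₀) = (-1444, 1216).
General solution: u = -1444 + 44t, v = 1216 - 37t for integer t.
u ≥ 0: smallest is -1444 mod 44 = 8 (at t = 33), with v = -5.

8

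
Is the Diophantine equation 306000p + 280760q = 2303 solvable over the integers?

no

gcd(306000, 280760) = 40  (306000 = 1·280760 + 25240, 280760 = 11·25240 + 3120, 25240 = 8·3120 + 280, 3120 = 11·280 + 40, 280 = 7·40).
40 does not divide 2303 (remainder 23), so no integer solutions.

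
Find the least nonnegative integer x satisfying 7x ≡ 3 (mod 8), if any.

gcd(8, 7) = 1  (8 = 1·7 + 1, 7 = 7·1).
1 divides 3, so solutions exist.
Back-substituting, 7·(-1) + 8·(1) = 1.
So 7·(-1) ≡ 1 (mod 8); multiply by 3: x ≡ -3 (mod 8).
Smallest nonnegative: x = -3 mod 8 = 5.

5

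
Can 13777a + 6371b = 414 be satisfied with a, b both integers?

yes

gcd(13777, 6371):
  13777 = 2·6371 + 1035
  6371 = 6·1035 + 161
  1035 = 6·161 + 69
  161 = 2·69 + 23
  69 = 3·23
so gcd(13777, 6371) = 23.
23 divides 414, so integer solutions exist.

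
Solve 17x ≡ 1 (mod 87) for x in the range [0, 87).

gcd(87, 17) = 1.
By Bézout, 17*(41) + 87*(-8) = 1.
So 17*41 ≡ 1 (mod 87), and 41 mod 87 = 41.

41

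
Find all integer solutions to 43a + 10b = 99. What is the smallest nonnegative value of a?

3

gcd(43, 10) = 1  (43 = 4×10 + 3, 10 = 3×3 + 1, 3 = 3×1).
1 divides 99, so solutions exist.
Back-substituting, 43×(-3) + 10×(13) = 1.
Scale by 99/1 = 99: (a₀, b₀) = (-297, 1287).
General solution: a = -297 + 10t, b = 1287 - 43t for integer t.
a ≥ 0: smallest is -297 mod 10 = 3 (at t = 30), with b = -3.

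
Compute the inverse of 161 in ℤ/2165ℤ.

511

gcd(2165, 161) = 1.
By Bézout, 161*(511) + 2165*(-38) = 1.
So 161*511 ≡ 1 (mod 2165), and 511 mod 2165 = 511.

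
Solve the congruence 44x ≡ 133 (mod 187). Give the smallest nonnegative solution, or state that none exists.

gcd(187, 44):
  187 = 4*44 + 11
  44 = 4*11
so gcd(187, 44) = 11.
11 does not divide 133, so the congruence has no solution.

no solution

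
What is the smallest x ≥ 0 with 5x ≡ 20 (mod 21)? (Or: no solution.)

gcd(21, 5) = 1.
1 divides 20, so solutions exist.
By Bézout, 5×(-4) + 21×(1) = 1.
So 5×(-4) ≡ 1 (mod 21); multiply by 20: x ≡ -80 (mod 21).
Smallest nonnegative: x = -80 mod 21 = 4.

4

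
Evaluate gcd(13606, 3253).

gcd(13606, 3253):
  13606 = 4×3253 + 594
  3253 = 5×594 + 283
  594 = 2×283 + 28
  283 = 10×28 + 3
  28 = 9×3 + 1
  3 = 3×1
so gcd(13606, 3253) = 1.

1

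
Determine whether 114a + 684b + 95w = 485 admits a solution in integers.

gcd(684, 114) = 114.
gcd(114, 95) = 19.
19 does not divide 485 (remainder 10), so no integer solutions.

no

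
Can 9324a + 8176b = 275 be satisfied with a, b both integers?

gcd(9324, 8176) = 28.
28 does not divide 275 (remainder 23), so no integer solutions.

no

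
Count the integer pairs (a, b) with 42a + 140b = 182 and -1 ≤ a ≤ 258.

26

gcd(140, 42) = 14  (140 = 3×42 + 14, 42 = 3×14).
Back-substituting, 42×(-3) + 140×(1) = 14.
Scale by 13: particular solution (-39, 13); reduce a mod 10: (1, 1).
General solution: a = 1 + 10t, b = 1 - 3t for integer t.
-1 ≤ 1 + 10t ≤ 258 gives t ∈ [0, 25], which is 26 values.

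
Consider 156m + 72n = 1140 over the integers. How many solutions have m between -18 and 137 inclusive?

26

gcd(156, 72) = 12  (156 = 2*72 + 12, 72 = 6*12).
Back-substituting, 156*(1) + 72*(-2) = 12.
Scale by 95: particular solution (95, -190); reduce m mod 6: (5, 5).
General solution: m = 5 + 6t, n = 5 - 13t for integer t.
-18 ≤ 5 + 6t ≤ 137 gives t ∈ [-3, 22], which is 26 values.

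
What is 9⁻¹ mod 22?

gcd(22, 9) = 1.
By Bézout, 9·(5) + 22·(-2) = 1.
So 9·5 ≡ 1 (mod 22), and 5 mod 22 = 5.

5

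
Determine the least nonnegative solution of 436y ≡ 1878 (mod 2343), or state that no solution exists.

273

gcd(2343, 436) = 1.
1 divides 1878, so solutions exist.
By Bézout, 436×(-575) + 2343×(107) = 1.
So 436×(-575) ≡ 1 (mod 2343); multiply by 1878: y ≡ -1079850 (mod 2343).
Smallest nonnegative: y = -1079850 mod 2343 = 273.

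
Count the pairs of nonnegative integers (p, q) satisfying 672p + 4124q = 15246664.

22

gcd(4124, 672):
  4124 = 6*672 + 92
  672 = 7*92 + 28
  92 = 3*28 + 8
  28 = 3*8 + 4
  8 = 2*4
so gcd(4124, 672) = 4.
Back-substitute for Bézout coefficients:
  4 = 28 - 3*8
  ... = 672*(448) + 4124*(-73)
Scale by 3811666: one solution is (1707626368, -278251618). Reduce p mod 1031: (657, 3590).
General: p = 657 + 1031t, q = 3590 - 168t.
p ≥ 0 ⇒ t ≥ 0; q ≥ 0 ⇒ t ≤ 21. So t ∈ [0, 21]: 22 solutions.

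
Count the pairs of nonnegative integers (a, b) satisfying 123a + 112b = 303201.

gcd(123, 112) = 1.
By Bézout, 123·(51) + 112·(-56) = 1.
One solution: (83, 2616).
General: a = 83 + 112t, b = 2616 - 123t.
a ≥ 0 ⇒ t ≥ 0; b ≥ 0 ⇒ t ≤ 21. So t ∈ [0, 21]: 22 solutions.

22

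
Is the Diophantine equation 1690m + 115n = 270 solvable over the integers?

gcd(1690, 115):
  1690 = 14×115 + 80
  115 = 1×80 + 35
  80 = 2×35 + 10
  35 = 3×10 + 5
  10 = 2×5
so gcd(1690, 115) = 5.
5 divides 270, so integer solutions exist.

yes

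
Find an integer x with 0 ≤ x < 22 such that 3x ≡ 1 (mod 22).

15

gcd(22, 3) = 1  (22 = 7×3 + 1, 3 = 3×1).
Back-substituting, 3×(-7) + 22×(1) = 1.
So 3×-7 ≡ 1 (mod 22), and -7 mod 22 = 15.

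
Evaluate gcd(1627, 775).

gcd(1627, 775):
  1627 = 2*775 + 77
  775 = 10*77 + 5
  77 = 15*5 + 2
  5 = 2*2 + 1
  2 = 2*1
so gcd(1627, 775) = 1.

1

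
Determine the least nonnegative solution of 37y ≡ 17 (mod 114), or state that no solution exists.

59

gcd(114, 37) = 1  (114 = 3·37 + 3, 37 = 12·3 + 1, 3 = 3·1).
1 divides 17, so solutions exist.
Back-substituting, 37·(37) + 114·(-12) = 1.
So 37·(37) ≡ 1 (mod 114); multiply by 17: y ≡ 629 (mod 114).
Smallest nonnegative: y = 629 mod 114 = 59.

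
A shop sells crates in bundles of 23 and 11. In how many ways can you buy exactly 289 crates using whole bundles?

Need nonnegative integers with 23j + 11k = 289.
gcd(23, 11) = 1, and 23·(1) + 11·(-2) = 1.
So (j₀, k₀) = (289, -578); general j = 289 + 11t, k = -578 - 23t.
j ≥ 0 ⇒ t ≥ -26; k ≥ 0 ⇒ t ≤ -26. That's 1 value of t.

1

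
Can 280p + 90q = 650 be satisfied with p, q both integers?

gcd(280, 90):
  280 = 3×90 + 10
  90 = 9×10
so gcd(280, 90) = 10.
10 divides 650, so integer solutions exist.

yes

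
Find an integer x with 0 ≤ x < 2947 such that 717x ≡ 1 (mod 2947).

gcd(2947, 717) = 1.
By Bézout, 717·(-485) + 2947·(118) = 1.
So 717·-485 ≡ 1 (mod 2947), and -485 mod 2947 = 2462.

2462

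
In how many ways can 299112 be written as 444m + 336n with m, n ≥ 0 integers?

24

gcd(444, 336) = 12  (444 = 1×336 + 108, 336 = 3×108 + 12, 108 = 9×12).
Back-substituting, 444×(-3) + 336×(4) = 12.
Scale by 24926: one solution is (-74778, 99704). Reduce m mod 28: (10, 877).
General: m = 10 + 28t, n = 877 - 37t.
m ≥ 0 ⇒ t ≥ 0; n ≥ 0 ⇒ t ≤ 23. So t ∈ [0, 23]: 24 solutions.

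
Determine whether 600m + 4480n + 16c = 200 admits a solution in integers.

yes

gcd(4480, 600):
  4480 = 7*600 + 280
  600 = 2*280 + 40
  280 = 7*40
so gcd(4480, 600) = 40.
gcd(40, 16) = 8.
8 divides 200, so integer solutions exist.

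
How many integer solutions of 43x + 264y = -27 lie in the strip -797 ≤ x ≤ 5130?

gcd(264, 43) = 1  (264 = 6*43 + 6, 43 = 7*6 + 1, 6 = 6*1).
Back-substituting, 43*(43) + 264*(-7) = 1.
Scale by -27: particular solution (-1161, 189); reduce x mod 264: (159, -26).
General solution: x = 159 + 264t, y = -26 - 43t for integer t.
-797 ≤ 159 + 264t ≤ 5130 gives t ∈ [-3, 18], which is 22 values.

22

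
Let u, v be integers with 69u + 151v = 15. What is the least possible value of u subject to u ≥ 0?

79

gcd(151, 69) = 1.
1 divides 15, so solutions exist.
By Bézout, 69×(-35) + 151×(16) = 1.
Scale by 15/1 = 15: (u₀, v₀) = (-525, 240).
General solution: u = -525 + 151t, v = 240 - 69t for integer t.
u ≥ 0: smallest is -525 mod 151 = 79 (at t = 4), with v = -36.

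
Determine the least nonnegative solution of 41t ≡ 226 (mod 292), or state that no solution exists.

gcd(292, 41) = 1.
1 divides 226, so solutions exist.
By Bézout, 41*(57) + 292*(-8) = 1.
So 41*(57) ≡ 1 (mod 292); multiply by 226: t ≡ 12882 (mod 292).
Smallest nonnegative: t = 12882 mod 292 = 34.

34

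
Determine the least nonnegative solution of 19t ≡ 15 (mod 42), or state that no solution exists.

gcd(42, 19):
  42 = 2×19 + 4
  19 = 4×4 + 3
  4 = 1×3 + 1
  3 = 3×1
so gcd(42, 19) = 1.
1 divides 15, so solutions exist.
Back-substitute for Bézout coefficients:
  1 = 4 - 1×3
  ... = 19×(-11) + 42×(5)
So 19×(-11) ≡ 1 (mod 42); multiply by 15: t ≡ -165 (mod 42).
Smallest nonnegative: t = -165 mod 42 = 3.

3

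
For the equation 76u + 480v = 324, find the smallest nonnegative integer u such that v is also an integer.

gcd(480, 76) = 4  (480 = 6*76 + 24, 76 = 3*24 + 4, 24 = 6*4).
4 divides 324, so solutions exist.
Back-substituting, 76*(19) + 480*(-3) = 4.
Scale by 324/4 = 81: (u₀, v₀) = (1539, -243).
General solution: u = 1539 + 120t, v = -243 - 19t for integer t.
u ≥ 0: smallest is 1539 mod 120 = 99 (at t = -12), with v = -15.

99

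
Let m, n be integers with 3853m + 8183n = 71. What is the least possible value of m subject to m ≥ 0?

gcd(8183, 3853):
  8183 = 2·3853 + 477
  3853 = 8·477 + 37
  477 = 12·37 + 33
  37 = 1·33 + 4
  33 = 8·4 + 1
  4 = 4·1
so gcd(8183, 3853) = 1.
1 divides 71, so solutions exist.
Back-substitute for Bézout coefficients:
  1 = 33 - 8·4
  ... = 3853·(-1990) + 8183·(937)
Scale by 71/1 = 71: (m₀, n₀) = (-141290, 66527).
General solution: m = -141290 + 8183t, n = 66527 - 3853t for integer t.
m ≥ 0: smallest is -141290 mod 8183 = 6004 (at t = 18), with n = -2827.

6004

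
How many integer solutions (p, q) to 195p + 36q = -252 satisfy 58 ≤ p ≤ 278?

19

gcd(195, 36) = 3.
By Bézout, 195*(5) + 36*(-27) = 3.
Particular solution: (0, -7).
General solution: p = 0 + 12t, q = -7 - 65t for integer t.
58 ≤ 0 + 12t ≤ 278 gives t ∈ [5, 23], which is 19 values.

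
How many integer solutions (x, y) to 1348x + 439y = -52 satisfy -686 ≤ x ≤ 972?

4

gcd(1348, 439) = 1  (1348 = 3*439 + 31, 439 = 14*31 + 5, 31 = 6*5 + 1, 5 = 5*1).
Back-substituting, 1348*(85) + 439*(-261) = 1.
Scale by -52: particular solution (-4420, 13572); reduce x mod 439: (409, -1256).
General solution: x = 409 + 439t, y = -1256 - 1348t for integer t.
-686 ≤ 409 + 439t ≤ 972 gives t ∈ [-2, 1], which is 4 values.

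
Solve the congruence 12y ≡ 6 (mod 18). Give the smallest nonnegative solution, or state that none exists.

gcd(18, 12):
  18 = 1×12 + 6
  12 = 2×6
so gcd(18, 12) = 6.
6 divides 6, so solutions exist.
Back-substitute for Bézout coefficients:
  6 = 18 - 1×12
  ... = 12×(-1) + 18×(1)
So 12×(-1) ≡ 6 (mod 18); multiply by 1: y ≡ -1 (mod 3).
Smallest nonnegative: y = -1 mod 3 = 2.

2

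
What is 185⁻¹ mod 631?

gcd(631, 185):
  631 = 3*185 + 76
  185 = 2*76 + 33
  76 = 2*33 + 10
  33 = 3*10 + 3
  10 = 3*3 + 1
  3 = 3*1
so gcd(631, 185) = 1.
Back-substitute for Bézout coefficients:
  1 = 10 - 3*3
  ... = 185*(-191) + 631*(56)
So 185*-191 ≡ 1 (mod 631), and -191 mod 631 = 440.

440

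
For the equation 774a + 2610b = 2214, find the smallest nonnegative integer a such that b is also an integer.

gcd(2610, 774) = 18  (2610 = 3*774 + 288, 774 = 2*288 + 198, 288 = 1*198 + 90, 198 = 2*90 + 18, 90 = 5*18).
18 divides 2214, so solutions exist.
Back-substituting, 774*(27) + 2610*(-8) = 18.
Scale by 2214/18 = 123: (a₀, b₀) = (3321, -984).
General solution: a = 3321 + 145t, b = -984 - 43t for integer t.
a ≥ 0: smallest is 3321 mod 145 = 131 (at t = -22), with b = -38.

131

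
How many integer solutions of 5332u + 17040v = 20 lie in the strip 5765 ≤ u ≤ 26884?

gcd(17040, 5332) = 4  (17040 = 3×5332 + 1044, 5332 = 5×1044 + 112, 1044 = 9×112 + 36, 112 = 3×36 + 4, 36 = 9×4).
Back-substituting, 5332×(457) + 17040×(-143) = 4.
Scale by 5: particular solution (2285, -715); reduce u mod 4260: (2285, -715).
General solution: u = 2285 + 4260t, v = -715 - 1333t for integer t.
5765 ≤ 2285 + 4260t ≤ 26884 gives t ∈ [1, 5], which is 5 values.

5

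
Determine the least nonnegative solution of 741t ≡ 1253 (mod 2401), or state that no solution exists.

1638

gcd(2401, 741) = 1.
1 divides 1253, so solutions exist.
By Bézout, 741·(580) + 2401·(-179) = 1.
So 741·(580) ≡ 1 (mod 2401); multiply by 1253: t ≡ 726740 (mod 2401).
Smallest nonnegative: t = 726740 mod 2401 = 1638.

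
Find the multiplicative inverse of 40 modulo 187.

173

gcd(187, 40):
  187 = 4·40 + 27
  40 = 1·27 + 13
  27 = 2·13 + 1
  13 = 13·1
so gcd(187, 40) = 1.
Back-substitute for Bézout coefficients:
  1 = 27 - 2·13
  ... = 40·(-14) + 187·(3)
So 40·-14 ≡ 1 (mod 187), and -14 mod 187 = 173.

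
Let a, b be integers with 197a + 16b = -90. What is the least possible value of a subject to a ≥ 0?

gcd(197, 16):
  197 = 12×16 + 5
  16 = 3×5 + 1
  5 = 5×1
so gcd(197, 16) = 1.
1 divides -90, so solutions exist.
Back-substitute for Bézout coefficients:
  1 = 16 - 3×5
  ... = 197×(-3) + 16×(37)
Scale by -90/1 = -90: (a₀, b₀) = (270, -3330).
General solution: a = 270 + 16t, b = -3330 - 197t for integer t.
a ≥ 0: smallest is 270 mod 16 = 14 (at t = -16), with b = -178.

14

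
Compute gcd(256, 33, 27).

gcd(256, 33) = 1.
gcd(1, 27) = 1.

1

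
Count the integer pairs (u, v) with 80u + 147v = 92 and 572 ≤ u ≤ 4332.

gcd(147, 80) = 1  (147 = 1×80 + 67, 80 = 1×67 + 13, 67 = 5×13 + 2, 13 = 6×2 + 1, 2 = 2×1).
Back-substituting, 80×(68) + 147×(-37) = 1.
Scale by 92: particular solution (6256, -3404); reduce u mod 147: (82, -44).
General solution: u = 82 + 147t, v = -44 - 80t for integer t.
572 ≤ 82 + 147t ≤ 4332 gives t ∈ [4, 28], which is 25 values.

25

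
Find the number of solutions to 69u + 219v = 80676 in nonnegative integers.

16

gcd(219, 69) = 3  (219 = 3×69 + 12, 69 = 5×12 + 9, 12 = 1×9 + 3, 9 = 3×3).
Back-substituting, 69×(-19) + 219×(6) = 3.
Scale by 26892: one solution is (-510948, 161352). Reduce u mod 73: (52, 352).
General: u = 52 + 73t, v = 352 - 23t.
u ≥ 0 ⇒ t ≥ 0; v ≥ 0 ⇒ t ≤ 15. So t ∈ [0, 15]: 16 solutions.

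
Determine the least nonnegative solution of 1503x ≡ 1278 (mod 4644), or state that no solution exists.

gcd(4644, 1503) = 9.
9 divides 1278, so solutions exist.
By Bézout, 1503*(-241) + 4644*(78) = 9.
So 1503*(-241) ≡ 9 (mod 4644); multiply by 142: x ≡ -34222 (mod 516).
Smallest nonnegative: x = -34222 mod 516 = 350.

350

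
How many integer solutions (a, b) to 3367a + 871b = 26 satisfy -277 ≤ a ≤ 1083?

20

gcd(3367, 871) = 13.
By Bézout, 3367·(-15) + 871·(58) = 13.
Particular solution: (37, -143).
General solution: a = 37 + 67t, b = -143 - 259t for integer t.
-277 ≤ 37 + 67t ≤ 1083 gives t ∈ [-4, 15], which is 20 values.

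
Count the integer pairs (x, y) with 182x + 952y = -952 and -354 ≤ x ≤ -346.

0

gcd(952, 182) = 14.
By Bézout, 182·(21) + 952·(-4) = 14.
Particular solution: (0, -1).
General solution: x = 0 + 68t, y = -1 - 13t for integer t.
-354 ≤ 0 + 68t ≤ -346 gives t ∈ [-5, -6], which is 0 values.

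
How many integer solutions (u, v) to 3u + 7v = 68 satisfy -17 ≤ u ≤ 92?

16

gcd(7, 3) = 1.
By Bézout, 3×(-2) + 7×(1) = 1.
Particular solution: (4, 8).
General solution: u = 4 + 7t, v = 8 - 3t for integer t.
-17 ≤ 4 + 7t ≤ 92 gives t ∈ [-3, 12], which is 16 values.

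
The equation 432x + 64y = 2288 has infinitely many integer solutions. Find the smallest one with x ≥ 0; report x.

gcd(432, 64):
  432 = 6·64 + 48
  64 = 1·48 + 16
  48 = 3·16
so gcd(432, 64) = 16.
16 divides 2288, so solutions exist.
Back-substitute for Bézout coefficients:
  16 = 64 - 1·48
  ... = 432·(-1) + 64·(7)
Scale by 2288/16 = 143: (x₀, y₀) = (-143, 1001).
General solution: x = -143 + 4t, y = 1001 - 27t for integer t.
x ≥ 0: smallest is -143 mod 4 = 1 (at t = 36), with y = 29.

1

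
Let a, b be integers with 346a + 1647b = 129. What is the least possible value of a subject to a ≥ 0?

1119

gcd(1647, 346) = 1.
1 divides 129, so solutions exist.
By Bézout, 346×(-119) + 1647×(25) = 1.
Scale by 129/1 = 129: (a₀, b₀) = (-15351, 3225).
General solution: a = -15351 + 1647t, b = 3225 - 346t for integer t.
a ≥ 0: smallest is -15351 mod 1647 = 1119 (at t = 10), with b = -235.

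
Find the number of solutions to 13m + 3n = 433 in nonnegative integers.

11

gcd(13, 3) = 1.
By Bézout, 13*(1) + 3*(-4) = 1.
One solution: (1, 140).
General: m = 1 + 3t, n = 140 - 13t.
m ≥ 0 ⇒ t ≥ 0; n ≥ 0 ⇒ t ≤ 10. So t ∈ [0, 10]: 11 solutions.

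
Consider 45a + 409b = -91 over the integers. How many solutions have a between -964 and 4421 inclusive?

14

gcd(409, 45) = 1.
By Bézout, 45·(100) + 409·(-11) = 1.
Particular solution: (307, -34).
General solution: a = 307 + 409t, b = -34 - 45t for integer t.
-964 ≤ 307 + 409t ≤ 4421 gives t ∈ [-3, 10], which is 14 values.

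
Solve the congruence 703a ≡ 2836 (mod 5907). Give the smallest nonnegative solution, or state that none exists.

1861

gcd(5907, 703):
  5907 = 8·703 + 283
  703 = 2·283 + 137
  283 = 2·137 + 9
  137 = 15·9 + 2
  9 = 4·2 + 1
  2 = 2·1
so gcd(5907, 703) = 1.
1 divides 2836, so solutions exist.
Back-substitute for Bézout coefficients:
  1 = 9 - 4·2
  ... = 703·(-2630) + 5907·(313)
So 703·(-2630) ≡ 1 (mod 5907); multiply by 2836: a ≡ -7458680 (mod 5907).
Smallest nonnegative: a = -7458680 mod 5907 = 1861.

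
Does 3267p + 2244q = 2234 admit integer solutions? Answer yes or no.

gcd(3267, 2244) = 33.
33 does not divide 2234 (remainder 23), so no integer solutions.

no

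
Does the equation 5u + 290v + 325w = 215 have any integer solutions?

gcd(290, 5) = 5.
gcd(5, 325) = 5.
5 divides 215, so integer solutions exist.

yes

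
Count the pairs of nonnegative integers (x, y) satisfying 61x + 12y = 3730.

gcd(61, 12) = 1  (61 = 5*12 + 1, 12 = 12*1).
Back-substituting, 61*(1) + 12*(-5) = 1.
Scale by 3730: one solution is (3730, -18650). Reduce x mod 12: (10, 260).
General: x = 10 + 12t, y = 260 - 61t.
x ≥ 0 ⇒ t ≥ 0; y ≥ 0 ⇒ t ≤ 4. So t ∈ [0, 4]: 5 solutions.

5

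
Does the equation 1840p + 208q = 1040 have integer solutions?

yes

gcd(1840, 208):
  1840 = 8*208 + 176
  208 = 1*176 + 32
  176 = 5*32 + 16
  32 = 2*16
so gcd(1840, 208) = 16.
16 divides 1040, so integer solutions exist.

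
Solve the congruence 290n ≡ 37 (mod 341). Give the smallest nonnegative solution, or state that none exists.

gcd(341, 290) = 1.
1 divides 37, so solutions exist.
By Bézout, 290×(-107) + 341×(91) = 1.
So 290×(-107) ≡ 1 (mod 341); multiply by 37: n ≡ -3959 (mod 341).
Smallest nonnegative: n = -3959 mod 341 = 133.

133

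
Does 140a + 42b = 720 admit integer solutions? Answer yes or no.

no

gcd(140, 42) = 14  (140 = 3×42 + 14, 42 = 3×14).
14 does not divide 720 (remainder 6), so no integer solutions.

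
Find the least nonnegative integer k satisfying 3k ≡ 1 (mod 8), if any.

3

gcd(8, 3) = 1  (8 = 2·3 + 2, 3 = 1·2 + 1, 2 = 2·1).
1 divides 1, so solutions exist.
Back-substituting, 3·(3) + 8·(-1) = 1.
So 3·(3) ≡ 1 (mod 8); multiply by 1: k ≡ 3 (mod 8).
Smallest nonnegative: k = 3 mod 8 = 3.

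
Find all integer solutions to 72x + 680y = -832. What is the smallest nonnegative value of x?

64

gcd(680, 72) = 8  (680 = 9×72 + 32, 72 = 2×32 + 8, 32 = 4×8).
8 divides -832, so solutions exist.
Back-substituting, 72×(19) + 680×(-2) = 8.
Scale by -832/8 = -104: (x₀, y₀) = (-1976, 208).
General solution: x = -1976 + 85t, y = 208 - 9t for integer t.
x ≥ 0: smallest is -1976 mod 85 = 64 (at t = 24), with y = -8.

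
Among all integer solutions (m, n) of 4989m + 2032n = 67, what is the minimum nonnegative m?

591

gcd(4989, 2032):
  4989 = 2*2032 + 925
  2032 = 2*925 + 182
  925 = 5*182 + 15
  182 = 12*15 + 2
  15 = 7*2 + 1
  2 = 2*1
so gcd(4989, 2032) = 1.
1 divides 67, so solutions exist.
Back-substitute for Bézout coefficients:
  1 = 15 - 7*2
  ... = 4989*(949) + 2032*(-2330)
Scale by 67/1 = 67: (m₀, n₀) = (63583, -156110).
General solution: m = 63583 + 2032t, n = -156110 - 4989t for integer t.
m ≥ 0: smallest is 63583 mod 2032 = 591 (at t = -31), with n = -1451.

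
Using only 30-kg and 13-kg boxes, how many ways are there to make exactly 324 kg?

Need nonnegative integers with 30j + 13k = 324.
gcd(30, 13) = 1, and 30·(-3) + 13·(7) = 1.
So (j₀, k₀) = (-972, 2268); general j = -972 + 13t, k = 2268 - 30t.
j ≥ 0 ⇒ t ≥ 75; k ≥ 0 ⇒ t ≤ 75. That's 1 value of t.

1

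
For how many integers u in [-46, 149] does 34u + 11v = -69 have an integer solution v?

17

gcd(34, 11) = 1  (34 = 3*11 + 1, 11 = 11*1).
Back-substituting, 34*(1) + 11*(-3) = 1.
Scale by -69: particular solution (-69, 207); reduce u mod 11: (8, -31).
General solution: u = 8 + 11t, v = -31 - 34t for integer t.
-46 ≤ 8 + 11t ≤ 149 gives t ∈ [-4, 12], which is 17 values.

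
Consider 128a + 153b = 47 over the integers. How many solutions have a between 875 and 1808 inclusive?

6

gcd(153, 128) = 1.
By Bézout, 128×(-49) + 153×(41) = 1.
Particular solution: (145, -121).
General solution: a = 145 + 153t, b = -121 - 128t for integer t.
875 ≤ 145 + 153t ≤ 1808 gives t ∈ [5, 10], which is 6 values.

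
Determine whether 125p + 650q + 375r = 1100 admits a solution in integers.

yes

gcd(650, 125):
  650 = 5·125 + 25
  125 = 5·25
so gcd(650, 125) = 25.
gcd(25, 375) = 25.
25 divides 1100, so integer solutions exist.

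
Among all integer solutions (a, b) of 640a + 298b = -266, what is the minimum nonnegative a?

gcd(640, 298):
  640 = 2·298 + 44
  298 = 6·44 + 34
  44 = 1·34 + 10
  34 = 3·10 + 4
  10 = 2·4 + 2
  4 = 2·2
so gcd(640, 298) = 2.
2 divides -266, so solutions exist.
Back-substitute for Bézout coefficients:
  2 = 10 - 2·4
  ... = 640·(61) + 298·(-131)
Scale by -266/2 = -133: (a₀, b₀) = (-8113, 17423).
General solution: a = -8113 + 149t, b = 17423 - 320t for integer t.
a ≥ 0: smallest is -8113 mod 149 = 82 (at t = 55), with b = -177.

82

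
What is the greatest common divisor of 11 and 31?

1

gcd(31, 11) = 1  (31 = 2·11 + 9, 11 = 1·9 + 2, 9 = 4·2 + 1, 2 = 2·1).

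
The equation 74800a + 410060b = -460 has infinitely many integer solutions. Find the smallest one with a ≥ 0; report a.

18206

gcd(410060, 74800) = 20  (410060 = 5*74800 + 36060, 74800 = 2*36060 + 2680, 36060 = 13*2680 + 1220, 2680 = 2*1220 + 240, 1220 = 5*240 + 20, 240 = 12*20).
20 divides -460, so solutions exist.
Back-substituting, 74800*(-1683) + 410060*(307) = 20.
Scale by -460/20 = -23: (a₀, b₀) = (38709, -7061).
General solution: a = 38709 + 20503t, b = -7061 - 3740t for integer t.
a ≥ 0: smallest is 38709 mod 20503 = 18206 (at t = -1), with b = -3321.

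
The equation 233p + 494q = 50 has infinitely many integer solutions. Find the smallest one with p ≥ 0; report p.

gcd(494, 233) = 1.
1 divides 50, so solutions exist.
By Bézout, 233×(-53) + 494×(25) = 1.
Scale by 50/1 = 50: (p₀, q₀) = (-2650, 1250).
General solution: p = -2650 + 494t, q = 1250 - 233t for integer t.
p ≥ 0: smallest is -2650 mod 494 = 314 (at t = 6), with q = -148.

314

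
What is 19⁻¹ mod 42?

gcd(42, 19) = 1  (42 = 2×19 + 4, 19 = 4×4 + 3, 4 = 1×3 + 1, 3 = 3×1).
Back-substituting, 19×(-11) + 42×(5) = 1.
So 19×-11 ≡ 1 (mod 42), and -11 mod 42 = 31.

31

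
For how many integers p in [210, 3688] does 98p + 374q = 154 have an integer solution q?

gcd(374, 98) = 2.
By Bézout, 98*(42) + 374*(-11) = 2.
Particular solution: (55, -14).
General solution: p = 55 + 187t, q = -14 - 49t for integer t.
210 ≤ 55 + 187t ≤ 3688 gives t ∈ [1, 19], which is 19 values.

19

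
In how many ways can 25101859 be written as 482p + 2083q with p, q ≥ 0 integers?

gcd(2083, 482):
  2083 = 4·482 + 155
  482 = 3·155 + 17
  155 = 9·17 + 2
  17 = 8·2 + 1
  2 = 2·1
so gcd(2083, 482) = 1.
Back-substitute for Bézout coefficients:
  1 = 17 - 8·2
  ... = 482·(981) + 2083·(-227)
Scale by 25101859: one solution is (24624923679, -5698121993). Reduce p mod 2083: (1797, 11635).
General: p = 1797 + 2083t, q = 11635 - 482t.
p ≥ 0 ⇒ t ≥ 0; q ≥ 0 ⇒ t ≤ 24. So t ∈ [0, 24]: 25 solutions.

25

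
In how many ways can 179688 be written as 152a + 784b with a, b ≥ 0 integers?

13

gcd(784, 152):
  784 = 5×152 + 24
  152 = 6×24 + 8
  24 = 3×8
so gcd(784, 152) = 8.
Back-substitute for Bézout coefficients:
  8 = 152 - 6×24
  ... = 152×(31) + 784×(-6)
Scale by 22461: one solution is (696291, -134766). Reduce a mod 98: (1, 229).
General: a = 1 + 98t, b = 229 - 19t.
a ≥ 0 ⇒ t ≥ 0; b ≥ 0 ⇒ t ≤ 12. So t ∈ [0, 12]: 13 solutions.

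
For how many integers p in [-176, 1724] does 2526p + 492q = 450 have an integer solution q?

23

gcd(2526, 492):
  2526 = 5*492 + 66
  492 = 7*66 + 30
  66 = 2*30 + 6
  30 = 5*6
so gcd(2526, 492) = 6.
Back-substitute for Bézout coefficients:
  6 = 66 - 2*30
  ... = 2526*(15) + 492*(-77)
Scale by 75: particular solution (1125, -5775); reduce p mod 82: (59, -302).
General solution: p = 59 + 82t, q = -302 - 421t for integer t.
-176 ≤ 59 + 82t ≤ 1724 gives t ∈ [-2, 20], which is 23 values.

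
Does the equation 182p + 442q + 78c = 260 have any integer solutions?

gcd(442, 182) = 26  (442 = 2·182 + 78, 182 = 2·78 + 26, 78 = 3·26).
gcd(26, 78) = 26.
26 divides 260, so integer solutions exist.

yes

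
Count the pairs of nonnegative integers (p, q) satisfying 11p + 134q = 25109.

gcd(134, 11) = 1.
By Bézout, 11*(61) + 134*(-5) = 1.
One solution: (29, 185).
General: p = 29 + 134t, q = 185 - 11t.
p ≥ 0 ⇒ t ≥ 0; q ≥ 0 ⇒ t ≤ 16. So t ∈ [0, 16]: 17 solutions.

17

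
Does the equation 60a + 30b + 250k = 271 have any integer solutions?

gcd(60, 30) = 30  (60 = 2×30).
gcd(30, 250) = 10.
10 does not divide 271 (remainder 1), so no integer solutions.

no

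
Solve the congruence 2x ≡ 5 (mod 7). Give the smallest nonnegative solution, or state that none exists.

gcd(7, 2):
  7 = 3×2 + 1
  2 = 2×1
so gcd(7, 2) = 1.
1 divides 5, so solutions exist.
Back-substitute for Bézout coefficients:
  1 = 7 - 3×2
  ... = 2×(-3) + 7×(1)
So 2×(-3) ≡ 1 (mod 7); multiply by 5: x ≡ -15 (mod 7).
Smallest nonnegative: x = -15 mod 7 = 6.

6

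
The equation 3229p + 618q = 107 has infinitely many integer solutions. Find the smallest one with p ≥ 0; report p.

gcd(3229, 618) = 1  (3229 = 5×618 + 139, 618 = 4×139 + 62, 139 = 2×62 + 15, 62 = 4×15 + 2, 15 = 7×2 + 1, 2 = 2×1).
1 divides 107, so solutions exist.
Back-substituting, 3229×(289) + 618×(-1510) = 1.
Scale by 107/1 = 107: (p₀, q₀) = (30923, -161570).
General solution: p = 30923 + 618t, q = -161570 - 3229t for integer t.
p ≥ 0: smallest is 30923 mod 618 = 23 (at t = -50), with q = -120.

23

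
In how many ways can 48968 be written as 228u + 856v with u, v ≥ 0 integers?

gcd(856, 228) = 4  (856 = 3*228 + 172, 228 = 1*172 + 56, 172 = 3*56 + 4, 56 = 14*4).
Back-substituting, 228*(-15) + 856*(4) = 4.
Scale by 12242: one solution is (-183630, 48968). Reduce u mod 214: (196, 5).
General: u = 196 + 214t, v = 5 - 57t.
u ≥ 0 ⇒ t ≥ 0; v ≥ 0 ⇒ t ≤ 0. So t ∈ [0, 0]: 1 solution.

1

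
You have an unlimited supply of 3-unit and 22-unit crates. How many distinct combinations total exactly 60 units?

Need nonnegative integers with 3j + 22k = 60.
gcd(3, 22) = 1, and 3·(-7) + 22·(1) = 1.
So (j₀, k₀) = (-420, 60); general j = -420 + 22t, k = 60 - 3t.
j ≥ 0 ⇒ t ≥ 20; k ≥ 0 ⇒ t ≤ 20. That's 1 value of t.

1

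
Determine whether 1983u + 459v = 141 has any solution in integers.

gcd(1983, 459) = 3.
3 divides 141, so integer solutions exist.

yes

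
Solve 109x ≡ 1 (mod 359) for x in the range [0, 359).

56

gcd(359, 109) = 1.
By Bézout, 109×(56) + 359×(-17) = 1.
So 109×56 ≡ 1 (mod 359), and 56 mod 359 = 56.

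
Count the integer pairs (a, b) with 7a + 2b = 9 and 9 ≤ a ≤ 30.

gcd(7, 2) = 1  (7 = 3·2 + 1, 2 = 2·1).
Back-substituting, 7·(1) + 2·(-3) = 1.
Scale by 9: particular solution (9, -27); reduce a mod 2: (1, 1).
General solution: a = 1 + 2t, b = 1 - 7t for integer t.
9 ≤ 1 + 2t ≤ 30 gives t ∈ [4, 14], which is 11 values.

11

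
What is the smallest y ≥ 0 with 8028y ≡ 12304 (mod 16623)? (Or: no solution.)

no solution

gcd(16623, 8028) = 9.
9 does not divide 12304, so the congruence has no solution.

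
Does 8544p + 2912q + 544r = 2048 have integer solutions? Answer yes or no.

gcd(8544, 2912) = 32  (8544 = 2×2912 + 2720, 2912 = 1×2720 + 192, 2720 = 14×192 + 32, 192 = 6×32).
gcd(32, 544) = 32.
32 divides 2048, so integer solutions exist.

yes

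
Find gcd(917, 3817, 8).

1

gcd(3817, 917) = 1  (3817 = 4×917 + 149, 917 = 6×149 + 23, 149 = 6×23 + 11, 23 = 2×11 + 1, 11 = 11×1).
gcd(1, 8) = 1.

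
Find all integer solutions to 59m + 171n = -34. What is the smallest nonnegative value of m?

40

gcd(171, 59):
  171 = 2*59 + 53
  59 = 1*53 + 6
  53 = 8*6 + 5
  6 = 1*5 + 1
  5 = 5*1
so gcd(171, 59) = 1.
1 divides -34, so solutions exist.
Back-substitute for Bézout coefficients:
  1 = 6 - 1*5
  ... = 59*(29) + 171*(-10)
Scale by -34/1 = -34: (m₀, n₀) = (-986, 340).
General solution: m = -986 + 171t, n = 340 - 59t for integer t.
m ≥ 0: smallest is -986 mod 171 = 40 (at t = 6), with n = -14.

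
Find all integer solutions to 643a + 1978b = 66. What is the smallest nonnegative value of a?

440

gcd(1978, 643):
  1978 = 3·643 + 49
  643 = 13·49 + 6
  49 = 8·6 + 1
  6 = 6·1
so gcd(1978, 643) = 1.
1 divides 66, so solutions exist.
Back-substitute for Bézout coefficients:
  1 = 49 - 8·6
  ... = 643·(-323) + 1978·(105)
Scale by 66/1 = 66: (a₀, b₀) = (-21318, 6930).
General solution: a = -21318 + 1978t, b = 6930 - 643t for integer t.
a ≥ 0: smallest is -21318 mod 1978 = 440 (at t = 11), with b = -143.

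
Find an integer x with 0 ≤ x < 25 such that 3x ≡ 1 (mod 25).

17

gcd(25, 3) = 1  (25 = 8*3 + 1, 3 = 3*1).
Back-substituting, 3*(-8) + 25*(1) = 1.
So 3*-8 ≡ 1 (mod 25), and -8 mod 25 = 17.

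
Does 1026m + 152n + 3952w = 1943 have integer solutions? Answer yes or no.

gcd(1026, 152) = 38  (1026 = 6*152 + 114, 152 = 1*114 + 38, 114 = 3*38).
gcd(38, 3952) = 38.
38 does not divide 1943 (remainder 5), so no integer solutions.

no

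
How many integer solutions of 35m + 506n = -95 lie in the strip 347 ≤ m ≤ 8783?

gcd(506, 35):
  506 = 14×35 + 16
  35 = 2×16 + 3
  16 = 5×3 + 1
  3 = 3×1
so gcd(506, 35) = 1.
Back-substitute for Bézout coefficients:
  1 = 16 - 5×3
  ... = 35×(-159) + 506×(11)
Scale by -95: particular solution (15105, -1045); reduce m mod 506: (431, -30).
General solution: m = 431 + 506t, n = -30 - 35t for integer t.
347 ≤ 431 + 506t ≤ 8783 gives t ∈ [0, 16], which is 17 values.

17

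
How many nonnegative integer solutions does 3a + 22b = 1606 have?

gcd(22, 3):
  22 = 7*3 + 1
  3 = 3*1
so gcd(22, 3) = 1.
Back-substitute for Bézout coefficients:
  1 = 22 - 7*3
  ... = 3*(-7) + 22*(1)
Scale by 1606: one solution is (-11242, 1606). Reduce a mod 22: (0, 73).
General: a = 0 + 22t, b = 73 - 3t.
a ≥ 0 ⇒ t ≥ 0; b ≥ 0 ⇒ t ≤ 24. So t ∈ [0, 24]: 25 solutions.

25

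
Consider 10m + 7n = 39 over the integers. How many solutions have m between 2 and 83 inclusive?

gcd(10, 7) = 1.
By Bézout, 10×(-2) + 7×(3) = 1.
Particular solution: (6, -3).
General solution: m = 6 + 7t, n = -3 - 10t for integer t.
2 ≤ 6 + 7t ≤ 83 gives t ∈ [0, 11], which is 12 values.

12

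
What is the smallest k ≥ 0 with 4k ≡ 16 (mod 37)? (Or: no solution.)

gcd(37, 4):
  37 = 9×4 + 1
  4 = 4×1
so gcd(37, 4) = 1.
1 divides 16, so solutions exist.
Back-substitute for Bézout coefficients:
  1 = 37 - 9×4
  ... = 4×(-9) + 37×(1)
So 4×(-9) ≡ 1 (mod 37); multiply by 16: k ≡ -144 (mod 37).
Smallest nonnegative: k = -144 mod 37 = 4.

4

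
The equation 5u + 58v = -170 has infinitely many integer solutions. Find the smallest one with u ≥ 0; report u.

gcd(58, 5) = 1  (58 = 11×5 + 3, 5 = 1×3 + 2, 3 = 1×2 + 1, 2 = 2×1).
1 divides -170, so solutions exist.
Back-substituting, 5×(-23) + 58×(2) = 1.
Scale by -170/1 = -170: (u₀, v₀) = (3910, -340).
General solution: u = 3910 + 58t, v = -340 - 5t for integer t.
u ≥ 0: smallest is 3910 mod 58 = 24 (at t = -67), with v = -5.

24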